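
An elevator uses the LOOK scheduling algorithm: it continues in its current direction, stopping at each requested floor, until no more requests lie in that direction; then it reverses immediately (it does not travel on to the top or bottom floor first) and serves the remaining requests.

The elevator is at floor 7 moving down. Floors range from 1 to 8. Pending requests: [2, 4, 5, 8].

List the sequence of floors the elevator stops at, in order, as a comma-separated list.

Current: 7, moving DOWN
Serve below first (descending): [5, 4, 2]
Then reverse, serve above (ascending): [8]

Answer: 5, 4, 2, 8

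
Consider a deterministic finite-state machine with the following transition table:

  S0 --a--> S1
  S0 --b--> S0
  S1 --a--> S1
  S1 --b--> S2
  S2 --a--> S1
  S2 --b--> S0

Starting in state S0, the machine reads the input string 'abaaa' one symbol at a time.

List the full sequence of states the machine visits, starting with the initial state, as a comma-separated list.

Start: S0
  read 'a': S0 --a--> S1
  read 'b': S1 --b--> S2
  read 'a': S2 --a--> S1
  read 'a': S1 --a--> S1
  read 'a': S1 --a--> S1

Answer: S0, S1, S2, S1, S1, S1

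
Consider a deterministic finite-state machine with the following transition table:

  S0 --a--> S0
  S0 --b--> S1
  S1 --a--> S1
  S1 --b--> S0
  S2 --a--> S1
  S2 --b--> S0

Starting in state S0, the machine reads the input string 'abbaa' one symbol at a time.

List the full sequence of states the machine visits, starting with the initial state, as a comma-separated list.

Start: S0
  read 'a': S0 --a--> S0
  read 'b': S0 --b--> S1
  read 'b': S1 --b--> S0
  read 'a': S0 --a--> S0
  read 'a': S0 --a--> S0

Answer: S0, S0, S1, S0, S0, S0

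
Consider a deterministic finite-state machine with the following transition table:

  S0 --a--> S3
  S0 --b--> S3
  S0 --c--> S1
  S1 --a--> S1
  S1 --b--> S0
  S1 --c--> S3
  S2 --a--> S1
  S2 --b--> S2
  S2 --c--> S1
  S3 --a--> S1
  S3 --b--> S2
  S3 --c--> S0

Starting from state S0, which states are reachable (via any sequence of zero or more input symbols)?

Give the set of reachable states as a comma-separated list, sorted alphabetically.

BFS from S0:
  visit S0: S0--a-->S3 (new), S0--b-->S3 (seen), S0--c-->S1 (new)
  visit S3: S3--a-->S1 (seen), S3--b-->S2 (new), S3--c-->S0 (seen)
  visit S1: S1--a-->S1 (seen), S1--b-->S0 (seen), S1--c-->S3 (seen)
  visit S2: S2--a-->S1 (seen), S2--b-->S2 (seen), S2--c-->S1 (seen)

Answer: S0, S1, S2, S3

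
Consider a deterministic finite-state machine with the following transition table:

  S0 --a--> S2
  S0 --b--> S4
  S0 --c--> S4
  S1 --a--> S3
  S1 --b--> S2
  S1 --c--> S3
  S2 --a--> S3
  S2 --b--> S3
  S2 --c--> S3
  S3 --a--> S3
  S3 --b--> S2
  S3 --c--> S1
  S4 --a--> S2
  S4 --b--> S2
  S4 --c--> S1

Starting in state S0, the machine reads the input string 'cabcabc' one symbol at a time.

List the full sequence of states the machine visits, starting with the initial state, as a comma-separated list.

Start: S0
  read 'c': S0 --c--> S4
  read 'a': S4 --a--> S2
  read 'b': S2 --b--> S3
  read 'c': S3 --c--> S1
  read 'a': S1 --a--> S3
  read 'b': S3 --b--> S2
  read 'c': S2 --c--> S3

Answer: S0, S4, S2, S3, S1, S3, S2, S3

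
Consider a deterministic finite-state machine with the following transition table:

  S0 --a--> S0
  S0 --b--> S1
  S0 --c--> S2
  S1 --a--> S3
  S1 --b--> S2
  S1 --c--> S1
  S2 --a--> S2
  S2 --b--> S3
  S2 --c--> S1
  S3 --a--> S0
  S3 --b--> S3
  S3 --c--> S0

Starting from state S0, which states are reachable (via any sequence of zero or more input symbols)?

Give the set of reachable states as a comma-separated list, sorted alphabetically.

BFS from S0:
  visit S0: S0--a-->S0 (seen), S0--b-->S1 (new), S0--c-->S2 (new)
  visit S1: S1--a-->S3 (new), S1--b-->S2 (seen), S1--c-->S1 (seen)
  visit S2: S2--a-->S2 (seen), S2--b-->S3 (seen), S2--c-->S1 (seen)
  visit S3: S3--a-->S0 (seen), S3--b-->S3 (seen), S3--c-->S0 (seen)

Answer: S0, S1, S2, S3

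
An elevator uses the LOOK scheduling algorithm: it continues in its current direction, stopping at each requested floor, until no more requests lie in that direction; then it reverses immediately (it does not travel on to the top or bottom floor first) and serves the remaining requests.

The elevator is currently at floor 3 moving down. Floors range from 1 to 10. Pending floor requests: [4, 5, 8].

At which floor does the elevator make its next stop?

Current floor: 3, direction: down
Requests above: [4, 5, 8]
Requests below: []
Moving down but no requests below → reverse; nearest above is min([4, 5, 8]) = 4

Answer: 4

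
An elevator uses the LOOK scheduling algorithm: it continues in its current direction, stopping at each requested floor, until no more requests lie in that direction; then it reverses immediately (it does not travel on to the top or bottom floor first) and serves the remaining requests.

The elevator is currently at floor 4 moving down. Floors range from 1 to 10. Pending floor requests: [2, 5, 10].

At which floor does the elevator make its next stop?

Answer: 2

Derivation:
Current floor: 4, direction: down
Requests above: [5, 10]
Requests below: [2]
Moving down and requests lie below → nearest below is max([2]) = 2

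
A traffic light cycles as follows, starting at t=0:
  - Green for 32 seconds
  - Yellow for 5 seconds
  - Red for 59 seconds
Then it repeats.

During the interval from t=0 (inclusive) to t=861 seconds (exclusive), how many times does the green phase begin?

Cycle = 32+5+59 = 96s
green phase starts at t = k*96 + 0 for k=0,1,2,...
Need k*96+0 < 861 → k < 8.969
k ∈ {0, ..., 8} → 9 starts

Answer: 9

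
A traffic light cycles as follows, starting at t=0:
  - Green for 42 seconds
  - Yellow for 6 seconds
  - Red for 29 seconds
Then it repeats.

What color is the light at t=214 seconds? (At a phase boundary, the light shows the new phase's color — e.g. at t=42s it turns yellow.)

Cycle length = 42 + 6 + 29 = 77s
t = 214, phase_t = 214 mod 77 = 60
60 >= 48 → RED

Answer: red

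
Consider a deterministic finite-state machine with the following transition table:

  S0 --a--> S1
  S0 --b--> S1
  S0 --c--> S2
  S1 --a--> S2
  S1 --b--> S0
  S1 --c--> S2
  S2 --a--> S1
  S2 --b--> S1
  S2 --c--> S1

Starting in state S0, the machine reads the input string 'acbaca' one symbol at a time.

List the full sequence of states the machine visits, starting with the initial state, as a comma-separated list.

Answer: S0, S1, S2, S1, S2, S1, S2

Derivation:
Start: S0
  read 'a': S0 --a--> S1
  read 'c': S1 --c--> S2
  read 'b': S2 --b--> S1
  read 'a': S1 --a--> S2
  read 'c': S2 --c--> S1
  read 'a': S1 --a--> S2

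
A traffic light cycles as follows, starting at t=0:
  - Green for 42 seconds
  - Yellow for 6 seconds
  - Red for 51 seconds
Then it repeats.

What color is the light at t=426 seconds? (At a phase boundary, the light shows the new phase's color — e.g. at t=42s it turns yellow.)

Answer: green

Derivation:
Cycle length = 42 + 6 + 51 = 99s
t = 426, phase_t = 426 mod 99 = 30
30 < 42 (green end) → GREEN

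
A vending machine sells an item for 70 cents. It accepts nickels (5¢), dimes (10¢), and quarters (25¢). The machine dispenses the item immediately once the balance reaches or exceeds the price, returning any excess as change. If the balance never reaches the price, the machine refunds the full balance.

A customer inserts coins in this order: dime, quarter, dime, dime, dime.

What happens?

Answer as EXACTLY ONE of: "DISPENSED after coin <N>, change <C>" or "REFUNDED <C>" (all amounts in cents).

Price: 70¢
Coin 1 (dime, 10¢): balance = 10¢
Coin 2 (quarter, 25¢): balance = 35¢
Coin 3 (dime, 10¢): balance = 45¢
Coin 4 (dime, 10¢): balance = 55¢
Coin 5 (dime, 10¢): balance = 65¢
All coins inserted, balance 65¢ < price 70¢ → REFUND 65¢

Answer: REFUNDED 65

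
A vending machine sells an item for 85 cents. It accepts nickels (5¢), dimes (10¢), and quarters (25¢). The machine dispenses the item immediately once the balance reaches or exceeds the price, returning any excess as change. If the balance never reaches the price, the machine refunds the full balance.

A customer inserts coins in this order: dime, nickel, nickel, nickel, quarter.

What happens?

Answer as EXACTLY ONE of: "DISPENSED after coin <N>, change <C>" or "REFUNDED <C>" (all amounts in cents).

Answer: REFUNDED 50

Derivation:
Price: 85¢
Coin 1 (dime, 10¢): balance = 10¢
Coin 2 (nickel, 5¢): balance = 15¢
Coin 3 (nickel, 5¢): balance = 20¢
Coin 4 (nickel, 5¢): balance = 25¢
Coin 5 (quarter, 25¢): balance = 50¢
All coins inserted, balance 50¢ < price 85¢ → REFUND 50¢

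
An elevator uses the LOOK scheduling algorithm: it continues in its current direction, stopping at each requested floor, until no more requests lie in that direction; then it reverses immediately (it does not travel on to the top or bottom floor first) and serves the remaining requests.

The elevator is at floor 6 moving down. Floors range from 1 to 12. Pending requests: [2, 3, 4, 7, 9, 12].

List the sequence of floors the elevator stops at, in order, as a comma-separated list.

Answer: 4, 3, 2, 7, 9, 12

Derivation:
Current: 6, moving DOWN
Serve below first (descending): [4, 3, 2]
Then reverse, serve above (ascending): [7, 9, 12]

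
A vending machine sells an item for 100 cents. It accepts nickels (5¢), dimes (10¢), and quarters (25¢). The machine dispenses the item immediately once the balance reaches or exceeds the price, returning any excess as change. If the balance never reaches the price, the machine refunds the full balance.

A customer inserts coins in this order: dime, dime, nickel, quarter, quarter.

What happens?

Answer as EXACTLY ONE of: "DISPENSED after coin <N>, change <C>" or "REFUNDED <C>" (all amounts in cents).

Price: 100¢
Coin 1 (dime, 10¢): balance = 10¢
Coin 2 (dime, 10¢): balance = 20¢
Coin 3 (nickel, 5¢): balance = 25¢
Coin 4 (quarter, 25¢): balance = 50¢
Coin 5 (quarter, 25¢): balance = 75¢
All coins inserted, balance 75¢ < price 100¢ → REFUND 75¢

Answer: REFUNDED 75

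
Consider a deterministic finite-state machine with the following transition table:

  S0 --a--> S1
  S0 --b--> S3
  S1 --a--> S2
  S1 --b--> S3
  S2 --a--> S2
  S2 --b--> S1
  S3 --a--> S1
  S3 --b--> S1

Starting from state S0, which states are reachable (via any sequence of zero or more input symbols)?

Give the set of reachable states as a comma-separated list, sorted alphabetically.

Answer: S0, S1, S2, S3

Derivation:
BFS from S0:
  visit S0: S0--a-->S1 (new), S0--b-->S3 (new)
  visit S1: S1--a-->S2 (new), S1--b-->S3 (seen)
  visit S3: S3--a-->S1 (seen), S3--b-->S1 (seen)
  visit S2: S2--a-->S2 (seen), S2--b-->S1 (seen)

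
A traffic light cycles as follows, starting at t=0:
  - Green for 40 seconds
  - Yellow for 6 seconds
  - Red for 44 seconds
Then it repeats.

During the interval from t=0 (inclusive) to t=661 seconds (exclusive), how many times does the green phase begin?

Answer: 8

Derivation:
Cycle = 40+6+44 = 90s
green phase starts at t = k*90 + 0 for k=0,1,2,...
Need k*90+0 < 661 → k < 7.344
k ∈ {0, ..., 7} → 8 starts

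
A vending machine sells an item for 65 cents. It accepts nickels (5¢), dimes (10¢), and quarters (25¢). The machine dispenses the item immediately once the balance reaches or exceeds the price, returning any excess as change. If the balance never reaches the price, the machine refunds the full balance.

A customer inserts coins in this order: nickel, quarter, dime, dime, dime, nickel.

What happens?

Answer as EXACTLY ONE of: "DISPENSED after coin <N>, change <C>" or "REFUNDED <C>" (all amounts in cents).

Answer: DISPENSED after coin 6, change 0

Derivation:
Price: 65¢
Coin 1 (nickel, 5¢): balance = 5¢
Coin 2 (quarter, 25¢): balance = 30¢
Coin 3 (dime, 10¢): balance = 40¢
Coin 4 (dime, 10¢): balance = 50¢
Coin 5 (dime, 10¢): balance = 60¢
Coin 6 (nickel, 5¢): balance = 65¢
  → balance >= price → DISPENSE, change = 65 - 65 = 0¢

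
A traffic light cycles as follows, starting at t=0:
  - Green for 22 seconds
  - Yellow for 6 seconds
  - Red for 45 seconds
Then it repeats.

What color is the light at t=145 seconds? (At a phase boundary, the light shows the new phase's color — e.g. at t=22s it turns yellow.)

Cycle length = 22 + 6 + 45 = 73s
t = 145, phase_t = 145 mod 73 = 72
72 >= 28 → RED

Answer: red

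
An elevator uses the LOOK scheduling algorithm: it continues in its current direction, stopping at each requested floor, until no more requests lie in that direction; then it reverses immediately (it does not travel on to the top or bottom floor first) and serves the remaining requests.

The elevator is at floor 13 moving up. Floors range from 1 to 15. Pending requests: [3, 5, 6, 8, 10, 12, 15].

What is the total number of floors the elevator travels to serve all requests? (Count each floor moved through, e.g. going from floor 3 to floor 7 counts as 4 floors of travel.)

Answer: 14

Derivation:
Start at floor 13 moving up, LOOK stop order: [15, 12, 10, 8, 6, 5, 3]
  13 → 15: |15-13| = 2, total = 2
  15 → 12: |12-15| = 3, total = 5
  12 → 10: |10-12| = 2, total = 7
  10 → 8: |8-10| = 2, total = 9
  8 → 6: |6-8| = 2, total = 11
  6 → 5: |5-6| = 1, total = 12
  5 → 3: |3-5| = 2, total = 14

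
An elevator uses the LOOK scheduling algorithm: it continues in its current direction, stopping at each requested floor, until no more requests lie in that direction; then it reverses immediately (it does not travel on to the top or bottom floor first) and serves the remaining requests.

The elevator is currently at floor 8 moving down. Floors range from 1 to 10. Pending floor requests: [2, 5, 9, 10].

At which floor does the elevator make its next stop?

Current floor: 8, direction: down
Requests above: [9, 10]
Requests below: [2, 5]
Moving down and requests lie below → nearest below is max([2, 5]) = 5

Answer: 5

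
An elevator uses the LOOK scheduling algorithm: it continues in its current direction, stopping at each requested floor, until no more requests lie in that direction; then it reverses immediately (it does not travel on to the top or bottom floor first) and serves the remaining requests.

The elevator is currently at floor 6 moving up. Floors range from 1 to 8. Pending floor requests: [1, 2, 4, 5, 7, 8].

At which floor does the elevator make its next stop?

Answer: 7

Derivation:
Current floor: 6, direction: up
Requests above: [7, 8]
Requests below: [1, 2, 4, 5]
Moving up and requests lie above → nearest above is min([7, 8]) = 7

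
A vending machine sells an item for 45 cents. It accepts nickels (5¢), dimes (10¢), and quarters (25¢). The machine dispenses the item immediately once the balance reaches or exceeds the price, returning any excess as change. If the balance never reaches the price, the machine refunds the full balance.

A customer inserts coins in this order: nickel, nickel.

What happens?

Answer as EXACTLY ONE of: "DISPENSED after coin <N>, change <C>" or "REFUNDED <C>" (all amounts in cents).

Answer: REFUNDED 10

Derivation:
Price: 45¢
Coin 1 (nickel, 5¢): balance = 5¢
Coin 2 (nickel, 5¢): balance = 10¢
All coins inserted, balance 10¢ < price 45¢ → REFUND 10¢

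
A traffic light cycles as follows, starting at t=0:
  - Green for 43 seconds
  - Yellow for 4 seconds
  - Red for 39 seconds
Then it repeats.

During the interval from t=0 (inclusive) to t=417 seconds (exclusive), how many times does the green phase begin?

Cycle = 43+4+39 = 86s
green phase starts at t = k*86 + 0 for k=0,1,2,...
Need k*86+0 < 417 → k < 4.849
k ∈ {0, ..., 4} → 5 starts

Answer: 5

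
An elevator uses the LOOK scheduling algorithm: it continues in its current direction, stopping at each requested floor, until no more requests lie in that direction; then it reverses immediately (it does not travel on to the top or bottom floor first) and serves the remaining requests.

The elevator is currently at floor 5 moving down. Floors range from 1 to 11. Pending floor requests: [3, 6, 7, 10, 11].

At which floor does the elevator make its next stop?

Answer: 3

Derivation:
Current floor: 5, direction: down
Requests above: [6, 7, 10, 11]
Requests below: [3]
Moving down and requests lie below → nearest below is max([3]) = 3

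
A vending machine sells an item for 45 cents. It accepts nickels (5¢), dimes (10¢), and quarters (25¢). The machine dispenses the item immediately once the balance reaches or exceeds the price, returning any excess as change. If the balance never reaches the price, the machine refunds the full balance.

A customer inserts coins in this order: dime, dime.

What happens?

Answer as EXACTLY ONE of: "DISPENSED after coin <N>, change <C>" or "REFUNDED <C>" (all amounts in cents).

Price: 45¢
Coin 1 (dime, 10¢): balance = 10¢
Coin 2 (dime, 10¢): balance = 20¢
All coins inserted, balance 20¢ < price 45¢ → REFUND 20¢

Answer: REFUNDED 20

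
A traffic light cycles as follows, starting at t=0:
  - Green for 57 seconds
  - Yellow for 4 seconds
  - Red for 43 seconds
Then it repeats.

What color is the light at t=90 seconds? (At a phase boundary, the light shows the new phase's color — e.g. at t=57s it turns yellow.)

Cycle length = 57 + 4 + 43 = 104s
t = 90, phase_t = 90 mod 104 = 90
90 >= 61 → RED

Answer: red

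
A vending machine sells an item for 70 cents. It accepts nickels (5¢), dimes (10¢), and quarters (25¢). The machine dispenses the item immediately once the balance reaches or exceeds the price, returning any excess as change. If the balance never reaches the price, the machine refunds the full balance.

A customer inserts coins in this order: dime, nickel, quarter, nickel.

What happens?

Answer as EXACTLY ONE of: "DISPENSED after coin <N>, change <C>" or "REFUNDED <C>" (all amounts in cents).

Price: 70¢
Coin 1 (dime, 10¢): balance = 10¢
Coin 2 (nickel, 5¢): balance = 15¢
Coin 3 (quarter, 25¢): balance = 40¢
Coin 4 (nickel, 5¢): balance = 45¢
All coins inserted, balance 45¢ < price 70¢ → REFUND 45¢

Answer: REFUNDED 45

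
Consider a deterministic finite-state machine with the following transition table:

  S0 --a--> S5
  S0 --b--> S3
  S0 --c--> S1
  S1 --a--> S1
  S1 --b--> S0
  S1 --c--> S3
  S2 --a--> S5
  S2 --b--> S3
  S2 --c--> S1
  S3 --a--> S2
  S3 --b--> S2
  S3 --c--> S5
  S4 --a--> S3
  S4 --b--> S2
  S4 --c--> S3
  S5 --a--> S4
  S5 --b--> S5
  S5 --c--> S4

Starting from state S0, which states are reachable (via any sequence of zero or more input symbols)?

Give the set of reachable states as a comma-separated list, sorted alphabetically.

Answer: S0, S1, S2, S3, S4, S5

Derivation:
BFS from S0:
  visit S0: S0--a-->S5 (new), S0--b-->S3 (new), S0--c-->S1 (new)
  visit S5: S5--a-->S4 (new), S5--b-->S5 (seen), S5--c-->S4 (seen)
  visit S3: S3--a-->S2 (new), S3--b-->S2 (seen), S3--c-->S5 (seen)
  visit S1: S1--a-->S1 (seen), S1--b-->S0 (seen), S1--c-->S3 (seen)
  visit S4: S4--a-->S3 (seen), S4--b-->S2 (seen), S4--c-->S3 (seen)
  visit S2: S2--a-->S5 (seen), S2--b-->S3 (seen), S2--c-->S1 (seen)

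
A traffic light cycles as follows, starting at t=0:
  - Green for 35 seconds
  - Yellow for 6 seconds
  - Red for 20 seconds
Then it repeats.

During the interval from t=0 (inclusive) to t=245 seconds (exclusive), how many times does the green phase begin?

Cycle = 35+6+20 = 61s
green phase starts at t = k*61 + 0 for k=0,1,2,...
Need k*61+0 < 245 → k < 4.016
k ∈ {0, ..., 4} → 5 starts

Answer: 5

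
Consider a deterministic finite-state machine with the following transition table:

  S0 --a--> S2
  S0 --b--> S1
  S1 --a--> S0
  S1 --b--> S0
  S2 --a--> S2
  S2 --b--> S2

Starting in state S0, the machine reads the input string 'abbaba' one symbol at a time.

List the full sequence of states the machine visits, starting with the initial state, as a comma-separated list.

Answer: S0, S2, S2, S2, S2, S2, S2

Derivation:
Start: S0
  read 'a': S0 --a--> S2
  read 'b': S2 --b--> S2
  read 'b': S2 --b--> S2
  read 'a': S2 --a--> S2
  read 'b': S2 --b--> S2
  read 'a': S2 --a--> S2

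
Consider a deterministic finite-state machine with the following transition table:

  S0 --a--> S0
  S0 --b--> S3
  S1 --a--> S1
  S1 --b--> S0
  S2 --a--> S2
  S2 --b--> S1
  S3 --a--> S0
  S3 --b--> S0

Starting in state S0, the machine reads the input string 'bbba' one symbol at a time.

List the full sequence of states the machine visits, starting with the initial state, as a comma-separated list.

Start: S0
  read 'b': S0 --b--> S3
  read 'b': S3 --b--> S0
  read 'b': S0 --b--> S3
  read 'a': S3 --a--> S0

Answer: S0, S3, S0, S3, S0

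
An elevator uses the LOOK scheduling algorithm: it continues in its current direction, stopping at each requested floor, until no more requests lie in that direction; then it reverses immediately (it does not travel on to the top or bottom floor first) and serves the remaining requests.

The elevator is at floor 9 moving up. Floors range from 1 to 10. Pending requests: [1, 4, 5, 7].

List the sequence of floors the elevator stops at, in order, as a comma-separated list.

Answer: 7, 5, 4, 1

Derivation:
Current: 9, moving UP
Serve above first (ascending): []
Then reverse, serve below (descending): [7, 5, 4, 1]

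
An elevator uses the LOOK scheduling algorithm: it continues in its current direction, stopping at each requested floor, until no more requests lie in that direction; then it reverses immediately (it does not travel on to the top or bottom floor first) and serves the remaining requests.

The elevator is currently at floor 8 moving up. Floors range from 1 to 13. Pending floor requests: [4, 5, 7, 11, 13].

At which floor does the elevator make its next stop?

Current floor: 8, direction: up
Requests above: [11, 13]
Requests below: [4, 5, 7]
Moving up and requests lie above → nearest above is min([11, 13]) = 11

Answer: 11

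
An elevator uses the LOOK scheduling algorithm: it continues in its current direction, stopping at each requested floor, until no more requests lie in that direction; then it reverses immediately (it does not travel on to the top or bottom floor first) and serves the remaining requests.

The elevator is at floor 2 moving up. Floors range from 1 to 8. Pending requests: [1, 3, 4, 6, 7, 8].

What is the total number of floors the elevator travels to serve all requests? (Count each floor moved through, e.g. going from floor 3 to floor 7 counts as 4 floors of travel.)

Start at floor 2 moving up, LOOK stop order: [3, 4, 6, 7, 8, 1]
  2 → 3: |3-2| = 1, total = 1
  3 → 4: |4-3| = 1, total = 2
  4 → 6: |6-4| = 2, total = 4
  6 → 7: |7-6| = 1, total = 5
  7 → 8: |8-7| = 1, total = 6
  8 → 1: |1-8| = 7, total = 13

Answer: 13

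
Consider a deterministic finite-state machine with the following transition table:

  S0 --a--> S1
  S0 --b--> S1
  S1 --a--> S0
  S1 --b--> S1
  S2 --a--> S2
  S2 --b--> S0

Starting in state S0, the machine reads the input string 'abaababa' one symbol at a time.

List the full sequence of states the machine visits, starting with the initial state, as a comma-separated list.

Start: S0
  read 'a': S0 --a--> S1
  read 'b': S1 --b--> S1
  read 'a': S1 --a--> S0
  read 'a': S0 --a--> S1
  read 'b': S1 --b--> S1
  read 'a': S1 --a--> S0
  read 'b': S0 --b--> S1
  read 'a': S1 --a--> S0

Answer: S0, S1, S1, S0, S1, S1, S0, S1, S0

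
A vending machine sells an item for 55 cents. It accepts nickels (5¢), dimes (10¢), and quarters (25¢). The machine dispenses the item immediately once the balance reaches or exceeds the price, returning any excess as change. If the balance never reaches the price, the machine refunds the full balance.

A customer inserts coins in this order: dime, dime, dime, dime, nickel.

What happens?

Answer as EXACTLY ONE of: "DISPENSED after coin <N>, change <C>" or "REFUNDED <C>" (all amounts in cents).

Price: 55¢
Coin 1 (dime, 10¢): balance = 10¢
Coin 2 (dime, 10¢): balance = 20¢
Coin 3 (dime, 10¢): balance = 30¢
Coin 4 (dime, 10¢): balance = 40¢
Coin 5 (nickel, 5¢): balance = 45¢
All coins inserted, balance 45¢ < price 55¢ → REFUND 45¢

Answer: REFUNDED 45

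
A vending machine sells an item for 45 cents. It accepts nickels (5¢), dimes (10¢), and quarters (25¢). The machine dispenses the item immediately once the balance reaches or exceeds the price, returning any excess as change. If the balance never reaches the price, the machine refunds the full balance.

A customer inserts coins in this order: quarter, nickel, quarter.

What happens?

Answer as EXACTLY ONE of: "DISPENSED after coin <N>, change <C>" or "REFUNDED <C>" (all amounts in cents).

Price: 45¢
Coin 1 (quarter, 25¢): balance = 25¢
Coin 2 (nickel, 5¢): balance = 30¢
Coin 3 (quarter, 25¢): balance = 55¢
  → balance >= price → DISPENSE, change = 55 - 45 = 10¢

Answer: DISPENSED after coin 3, change 10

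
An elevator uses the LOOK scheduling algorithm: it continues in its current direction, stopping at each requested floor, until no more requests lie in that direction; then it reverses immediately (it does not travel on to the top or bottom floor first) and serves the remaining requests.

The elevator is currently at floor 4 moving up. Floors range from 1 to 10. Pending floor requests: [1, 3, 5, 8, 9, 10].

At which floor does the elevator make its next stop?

Answer: 5

Derivation:
Current floor: 4, direction: up
Requests above: [5, 8, 9, 10]
Requests below: [1, 3]
Moving up and requests lie above → nearest above is min([5, 8, 9, 10]) = 5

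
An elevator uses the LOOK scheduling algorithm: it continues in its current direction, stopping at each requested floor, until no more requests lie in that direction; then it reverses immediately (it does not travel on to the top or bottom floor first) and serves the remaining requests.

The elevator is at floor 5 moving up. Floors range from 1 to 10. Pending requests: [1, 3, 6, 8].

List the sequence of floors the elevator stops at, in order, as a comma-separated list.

Current: 5, moving UP
Serve above first (ascending): [6, 8]
Then reverse, serve below (descending): [3, 1]

Answer: 6, 8, 3, 1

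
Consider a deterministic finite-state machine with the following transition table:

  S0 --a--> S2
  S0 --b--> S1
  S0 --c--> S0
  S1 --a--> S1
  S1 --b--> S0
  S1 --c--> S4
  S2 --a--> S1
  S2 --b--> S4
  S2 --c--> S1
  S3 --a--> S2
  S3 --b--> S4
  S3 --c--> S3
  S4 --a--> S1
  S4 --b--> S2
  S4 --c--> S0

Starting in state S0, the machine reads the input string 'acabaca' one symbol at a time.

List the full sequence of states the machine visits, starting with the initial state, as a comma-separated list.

Answer: S0, S2, S1, S1, S0, S2, S1, S1

Derivation:
Start: S0
  read 'a': S0 --a--> S2
  read 'c': S2 --c--> S1
  read 'a': S1 --a--> S1
  read 'b': S1 --b--> S0
  read 'a': S0 --a--> S2
  read 'c': S2 --c--> S1
  read 'a': S1 --a--> S1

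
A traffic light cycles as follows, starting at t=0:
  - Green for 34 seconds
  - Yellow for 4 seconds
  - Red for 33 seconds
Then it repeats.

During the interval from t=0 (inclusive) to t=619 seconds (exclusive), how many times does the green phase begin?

Answer: 9

Derivation:
Cycle = 34+4+33 = 71s
green phase starts at t = k*71 + 0 for k=0,1,2,...
Need k*71+0 < 619 → k < 8.718
k ∈ {0, ..., 8} → 9 starts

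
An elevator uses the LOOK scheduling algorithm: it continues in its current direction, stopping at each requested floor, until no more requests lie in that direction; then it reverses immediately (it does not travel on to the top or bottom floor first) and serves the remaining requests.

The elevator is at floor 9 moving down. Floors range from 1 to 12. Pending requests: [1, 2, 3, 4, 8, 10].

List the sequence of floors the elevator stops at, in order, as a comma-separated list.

Answer: 8, 4, 3, 2, 1, 10

Derivation:
Current: 9, moving DOWN
Serve below first (descending): [8, 4, 3, 2, 1]
Then reverse, serve above (ascending): [10]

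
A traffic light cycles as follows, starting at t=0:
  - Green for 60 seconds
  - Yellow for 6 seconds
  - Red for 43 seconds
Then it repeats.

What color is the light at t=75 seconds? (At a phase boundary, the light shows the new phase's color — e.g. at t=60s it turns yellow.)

Answer: red

Derivation:
Cycle length = 60 + 6 + 43 = 109s
t = 75, phase_t = 75 mod 109 = 75
75 >= 66 → RED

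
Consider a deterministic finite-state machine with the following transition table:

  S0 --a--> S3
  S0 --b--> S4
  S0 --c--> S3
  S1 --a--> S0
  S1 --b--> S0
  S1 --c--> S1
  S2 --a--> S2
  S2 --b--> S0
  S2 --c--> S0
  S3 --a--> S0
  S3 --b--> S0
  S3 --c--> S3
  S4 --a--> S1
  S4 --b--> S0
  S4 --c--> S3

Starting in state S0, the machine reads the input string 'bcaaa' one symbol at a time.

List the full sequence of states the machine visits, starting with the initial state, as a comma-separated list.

Answer: S0, S4, S3, S0, S3, S0

Derivation:
Start: S0
  read 'b': S0 --b--> S4
  read 'c': S4 --c--> S3
  read 'a': S3 --a--> S0
  read 'a': S0 --a--> S3
  read 'a': S3 --a--> S0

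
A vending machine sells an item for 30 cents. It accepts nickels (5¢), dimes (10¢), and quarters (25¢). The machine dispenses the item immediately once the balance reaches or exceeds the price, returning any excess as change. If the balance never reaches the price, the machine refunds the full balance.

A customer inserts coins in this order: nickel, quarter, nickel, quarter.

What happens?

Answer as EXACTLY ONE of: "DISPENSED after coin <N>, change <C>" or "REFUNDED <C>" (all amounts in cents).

Answer: DISPENSED after coin 2, change 0

Derivation:
Price: 30¢
Coin 1 (nickel, 5¢): balance = 5¢
Coin 2 (quarter, 25¢): balance = 30¢
  → balance >= price → DISPENSE, change = 30 - 30 = 0¢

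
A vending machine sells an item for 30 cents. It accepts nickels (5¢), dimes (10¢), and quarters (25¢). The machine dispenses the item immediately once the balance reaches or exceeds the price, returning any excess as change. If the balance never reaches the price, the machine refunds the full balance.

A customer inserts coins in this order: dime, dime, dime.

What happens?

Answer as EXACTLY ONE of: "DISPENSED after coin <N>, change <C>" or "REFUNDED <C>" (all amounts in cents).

Price: 30¢
Coin 1 (dime, 10¢): balance = 10¢
Coin 2 (dime, 10¢): balance = 20¢
Coin 3 (dime, 10¢): balance = 30¢
  → balance >= price → DISPENSE, change = 30 - 30 = 0¢

Answer: DISPENSED after coin 3, change 0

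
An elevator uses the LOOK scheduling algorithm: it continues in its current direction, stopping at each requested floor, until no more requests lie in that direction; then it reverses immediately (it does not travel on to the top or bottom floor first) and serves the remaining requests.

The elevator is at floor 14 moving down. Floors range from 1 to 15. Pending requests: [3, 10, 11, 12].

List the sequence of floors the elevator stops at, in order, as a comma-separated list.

Current: 14, moving DOWN
Serve below first (descending): [12, 11, 10, 3]
Then reverse, serve above (ascending): []

Answer: 12, 11, 10, 3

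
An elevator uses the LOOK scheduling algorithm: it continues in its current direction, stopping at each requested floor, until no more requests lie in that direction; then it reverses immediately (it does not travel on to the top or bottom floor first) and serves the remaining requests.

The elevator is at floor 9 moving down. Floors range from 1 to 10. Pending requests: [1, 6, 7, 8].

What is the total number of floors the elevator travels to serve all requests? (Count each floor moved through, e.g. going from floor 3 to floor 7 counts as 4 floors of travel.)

Start at floor 9 moving down, LOOK stop order: [8, 7, 6, 1]
  9 → 8: |8-9| = 1, total = 1
  8 → 7: |7-8| = 1, total = 2
  7 → 6: |6-7| = 1, total = 3
  6 → 1: |1-6| = 5, total = 8

Answer: 8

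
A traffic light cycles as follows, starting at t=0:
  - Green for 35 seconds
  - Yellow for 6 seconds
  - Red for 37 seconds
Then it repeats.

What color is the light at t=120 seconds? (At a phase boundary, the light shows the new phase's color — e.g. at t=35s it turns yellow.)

Cycle length = 35 + 6 + 37 = 78s
t = 120, phase_t = 120 mod 78 = 42
42 >= 41 → RED

Answer: red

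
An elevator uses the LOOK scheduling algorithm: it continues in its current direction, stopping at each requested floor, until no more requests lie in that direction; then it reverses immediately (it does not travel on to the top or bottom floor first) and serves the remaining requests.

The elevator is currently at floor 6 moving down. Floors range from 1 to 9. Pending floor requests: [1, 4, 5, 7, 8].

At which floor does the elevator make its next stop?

Current floor: 6, direction: down
Requests above: [7, 8]
Requests below: [1, 4, 5]
Moving down and requests lie below → nearest below is max([1, 4, 5]) = 5

Answer: 5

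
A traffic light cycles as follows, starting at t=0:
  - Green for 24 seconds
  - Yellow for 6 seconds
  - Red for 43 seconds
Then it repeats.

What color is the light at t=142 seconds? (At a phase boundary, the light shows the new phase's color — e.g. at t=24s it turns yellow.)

Cycle length = 24 + 6 + 43 = 73s
t = 142, phase_t = 142 mod 73 = 69
69 >= 30 → RED

Answer: red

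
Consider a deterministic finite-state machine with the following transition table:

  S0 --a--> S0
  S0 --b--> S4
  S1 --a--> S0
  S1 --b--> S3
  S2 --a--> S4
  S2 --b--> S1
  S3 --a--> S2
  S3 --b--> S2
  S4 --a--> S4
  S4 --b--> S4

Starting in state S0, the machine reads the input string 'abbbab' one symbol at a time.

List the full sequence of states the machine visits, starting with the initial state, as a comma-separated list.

Answer: S0, S0, S4, S4, S4, S4, S4

Derivation:
Start: S0
  read 'a': S0 --a--> S0
  read 'b': S0 --b--> S4
  read 'b': S4 --b--> S4
  read 'b': S4 --b--> S4
  read 'a': S4 --a--> S4
  read 'b': S4 --b--> S4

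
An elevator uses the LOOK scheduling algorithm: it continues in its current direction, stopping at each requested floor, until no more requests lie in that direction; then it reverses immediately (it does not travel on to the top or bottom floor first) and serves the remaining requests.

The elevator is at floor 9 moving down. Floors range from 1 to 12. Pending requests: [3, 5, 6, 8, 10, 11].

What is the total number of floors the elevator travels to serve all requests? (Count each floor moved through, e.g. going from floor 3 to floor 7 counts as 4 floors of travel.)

Answer: 14

Derivation:
Start at floor 9 moving down, LOOK stop order: [8, 6, 5, 3, 10, 11]
  9 → 8: |8-9| = 1, total = 1
  8 → 6: |6-8| = 2, total = 3
  6 → 5: |5-6| = 1, total = 4
  5 → 3: |3-5| = 2, total = 6
  3 → 10: |10-3| = 7, total = 13
  10 → 11: |11-10| = 1, total = 14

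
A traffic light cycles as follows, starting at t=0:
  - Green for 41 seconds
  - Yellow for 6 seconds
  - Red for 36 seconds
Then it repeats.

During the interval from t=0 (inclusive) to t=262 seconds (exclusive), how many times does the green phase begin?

Cycle = 41+6+36 = 83s
green phase starts at t = k*83 + 0 for k=0,1,2,...
Need k*83+0 < 262 → k < 3.157
k ∈ {0, ..., 3} → 4 starts

Answer: 4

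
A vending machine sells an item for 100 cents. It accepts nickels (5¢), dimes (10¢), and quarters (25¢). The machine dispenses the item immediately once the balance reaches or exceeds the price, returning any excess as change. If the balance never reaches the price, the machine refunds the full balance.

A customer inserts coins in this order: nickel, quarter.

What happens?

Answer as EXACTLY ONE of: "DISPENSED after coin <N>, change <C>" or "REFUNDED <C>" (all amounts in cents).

Price: 100¢
Coin 1 (nickel, 5¢): balance = 5¢
Coin 2 (quarter, 25¢): balance = 30¢
All coins inserted, balance 30¢ < price 100¢ → REFUND 30¢

Answer: REFUNDED 30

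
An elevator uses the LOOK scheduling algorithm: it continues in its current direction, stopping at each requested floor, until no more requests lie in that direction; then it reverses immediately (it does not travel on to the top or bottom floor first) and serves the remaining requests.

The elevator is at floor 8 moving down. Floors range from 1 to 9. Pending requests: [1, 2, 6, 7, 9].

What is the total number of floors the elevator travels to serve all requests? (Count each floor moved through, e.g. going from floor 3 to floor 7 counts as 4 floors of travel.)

Start at floor 8 moving down, LOOK stop order: [7, 6, 2, 1, 9]
  8 → 7: |7-8| = 1, total = 1
  7 → 6: |6-7| = 1, total = 2
  6 → 2: |2-6| = 4, total = 6
  2 → 1: |1-2| = 1, total = 7
  1 → 9: |9-1| = 8, total = 15

Answer: 15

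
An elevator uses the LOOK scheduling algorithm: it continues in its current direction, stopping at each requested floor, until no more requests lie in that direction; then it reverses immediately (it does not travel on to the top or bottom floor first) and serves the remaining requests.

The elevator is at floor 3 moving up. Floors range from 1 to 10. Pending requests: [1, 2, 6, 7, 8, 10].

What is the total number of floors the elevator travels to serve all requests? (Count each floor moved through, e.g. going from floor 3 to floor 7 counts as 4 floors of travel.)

Start at floor 3 moving up, LOOK stop order: [6, 7, 8, 10, 2, 1]
  3 → 6: |6-3| = 3, total = 3
  6 → 7: |7-6| = 1, total = 4
  7 → 8: |8-7| = 1, total = 5
  8 → 10: |10-8| = 2, total = 7
  10 → 2: |2-10| = 8, total = 15
  2 → 1: |1-2| = 1, total = 16

Answer: 16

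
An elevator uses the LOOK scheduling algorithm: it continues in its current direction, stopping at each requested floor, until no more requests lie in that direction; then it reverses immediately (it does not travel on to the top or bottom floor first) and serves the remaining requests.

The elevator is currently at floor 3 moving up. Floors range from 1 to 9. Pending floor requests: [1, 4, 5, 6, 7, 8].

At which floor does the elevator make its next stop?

Answer: 4

Derivation:
Current floor: 3, direction: up
Requests above: [4, 5, 6, 7, 8]
Requests below: [1]
Moving up and requests lie above → nearest above is min([4, 5, 6, 7, 8]) = 4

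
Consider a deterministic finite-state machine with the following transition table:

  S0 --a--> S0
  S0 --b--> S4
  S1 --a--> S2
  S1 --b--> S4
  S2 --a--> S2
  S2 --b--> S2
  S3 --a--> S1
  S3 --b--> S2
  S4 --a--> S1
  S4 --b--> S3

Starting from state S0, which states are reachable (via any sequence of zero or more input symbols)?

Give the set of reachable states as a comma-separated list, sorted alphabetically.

Answer: S0, S1, S2, S3, S4

Derivation:
BFS from S0:
  visit S0: S0--a-->S0 (seen), S0--b-->S4 (new)
  visit S4: S4--a-->S1 (new), S4--b-->S3 (new)
  visit S1: S1--a-->S2 (new), S1--b-->S4 (seen)
  visit S3: S3--a-->S1 (seen), S3--b-->S2 (seen)
  visit S2: S2--a-->S2 (seen), S2--b-->S2 (seen)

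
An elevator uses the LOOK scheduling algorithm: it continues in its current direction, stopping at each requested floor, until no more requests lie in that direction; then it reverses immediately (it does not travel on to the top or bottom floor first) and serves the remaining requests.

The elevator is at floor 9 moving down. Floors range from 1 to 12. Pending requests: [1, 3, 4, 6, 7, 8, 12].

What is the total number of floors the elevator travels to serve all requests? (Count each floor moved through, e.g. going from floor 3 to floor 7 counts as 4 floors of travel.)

Answer: 19

Derivation:
Start at floor 9 moving down, LOOK stop order: [8, 7, 6, 4, 3, 1, 12]
  9 → 8: |8-9| = 1, total = 1
  8 → 7: |7-8| = 1, total = 2
  7 → 6: |6-7| = 1, total = 3
  6 → 4: |4-6| = 2, total = 5
  4 → 3: |3-4| = 1, total = 6
  3 → 1: |1-3| = 2, total = 8
  1 → 12: |12-1| = 11, total = 19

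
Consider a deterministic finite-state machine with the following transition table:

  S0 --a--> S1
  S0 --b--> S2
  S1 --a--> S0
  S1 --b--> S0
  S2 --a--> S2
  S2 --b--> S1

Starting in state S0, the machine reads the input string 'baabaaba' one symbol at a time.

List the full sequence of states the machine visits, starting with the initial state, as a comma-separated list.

Start: S0
  read 'b': S0 --b--> S2
  read 'a': S2 --a--> S2
  read 'a': S2 --a--> S2
  read 'b': S2 --b--> S1
  read 'a': S1 --a--> S0
  read 'a': S0 --a--> S1
  read 'b': S1 --b--> S0
  read 'a': S0 --a--> S1

Answer: S0, S2, S2, S2, S1, S0, S1, S0, S1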